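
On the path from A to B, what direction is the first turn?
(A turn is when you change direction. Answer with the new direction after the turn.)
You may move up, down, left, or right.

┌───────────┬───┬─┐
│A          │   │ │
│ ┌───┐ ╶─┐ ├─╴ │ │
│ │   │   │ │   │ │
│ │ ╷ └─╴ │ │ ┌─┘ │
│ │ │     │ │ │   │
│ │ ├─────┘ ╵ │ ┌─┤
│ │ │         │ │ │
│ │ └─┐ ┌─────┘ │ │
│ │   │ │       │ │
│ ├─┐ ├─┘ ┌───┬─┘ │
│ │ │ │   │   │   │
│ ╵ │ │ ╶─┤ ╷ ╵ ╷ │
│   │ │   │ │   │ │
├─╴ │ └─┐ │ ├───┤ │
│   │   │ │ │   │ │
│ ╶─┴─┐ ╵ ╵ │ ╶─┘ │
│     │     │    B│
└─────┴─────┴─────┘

Directions: right, right, right, down, right, down, left, left, up, left, down, down, down, right, down, down, down, right, down, right, right, up, up, up, right, down, right, up, right, down, down, down
First turn direction: down

Solution:

┌───────────┬───┬─┐
│A → → ↓    │   │ │
│ ┌───┐ ╶─┐ ├─╴ │ │
│ │↓ ↰│↳ ↓│ │   │ │
│ │ ╷ └─╴ │ │ ┌─┘ │
│ │↓│↑ ← ↲│ │ │   │
│ │ ├─────┘ ╵ │ ┌─┤
│ │↓│         │ │ │
│ │ └─┐ ┌─────┘ │ │
│ │↳ ↓│ │       │ │
│ ├─┐ ├─┘ ┌───┬─┘ │
│ │ │↓│   │↱ ↓│↱ ↓│
│ ╵ │ │ ╶─┤ ╷ ╵ ╷ │
│   │↓│   │↑│↳ ↑│↓│
├─╴ │ └─┐ │ ├───┤ │
│   │↳ ↓│ │↑│   │↓│
│ ╶─┴─┐ ╵ ╵ │ ╶─┘ │
│     │↳ → ↑│    B│
└─────┴─────┴─────┘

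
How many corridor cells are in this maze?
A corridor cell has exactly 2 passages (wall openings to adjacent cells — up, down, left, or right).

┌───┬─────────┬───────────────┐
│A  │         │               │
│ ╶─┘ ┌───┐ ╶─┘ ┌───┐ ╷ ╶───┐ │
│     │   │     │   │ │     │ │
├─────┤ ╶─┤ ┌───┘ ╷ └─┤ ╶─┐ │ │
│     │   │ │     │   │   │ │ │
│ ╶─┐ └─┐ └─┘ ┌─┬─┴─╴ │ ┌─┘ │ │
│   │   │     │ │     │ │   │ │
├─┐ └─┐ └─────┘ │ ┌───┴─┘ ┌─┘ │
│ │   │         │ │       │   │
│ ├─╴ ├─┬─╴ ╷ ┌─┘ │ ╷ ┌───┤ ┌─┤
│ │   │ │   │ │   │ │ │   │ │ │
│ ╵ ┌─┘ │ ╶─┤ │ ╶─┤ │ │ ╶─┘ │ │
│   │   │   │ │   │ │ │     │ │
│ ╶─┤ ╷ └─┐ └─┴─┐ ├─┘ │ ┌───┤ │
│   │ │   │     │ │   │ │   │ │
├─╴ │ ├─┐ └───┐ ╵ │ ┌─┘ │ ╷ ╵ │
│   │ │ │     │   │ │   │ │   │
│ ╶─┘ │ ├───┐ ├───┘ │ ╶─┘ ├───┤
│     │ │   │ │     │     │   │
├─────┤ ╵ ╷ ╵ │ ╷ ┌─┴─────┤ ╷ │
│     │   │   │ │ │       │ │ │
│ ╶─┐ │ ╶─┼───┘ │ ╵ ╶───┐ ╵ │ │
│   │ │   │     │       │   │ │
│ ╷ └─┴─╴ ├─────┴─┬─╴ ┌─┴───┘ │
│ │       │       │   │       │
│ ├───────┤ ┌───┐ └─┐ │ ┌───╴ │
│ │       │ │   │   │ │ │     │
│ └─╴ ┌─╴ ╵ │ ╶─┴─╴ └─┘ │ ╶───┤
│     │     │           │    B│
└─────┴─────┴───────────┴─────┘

Counting cells with exactly 2 passages:
Total corridor cells: 179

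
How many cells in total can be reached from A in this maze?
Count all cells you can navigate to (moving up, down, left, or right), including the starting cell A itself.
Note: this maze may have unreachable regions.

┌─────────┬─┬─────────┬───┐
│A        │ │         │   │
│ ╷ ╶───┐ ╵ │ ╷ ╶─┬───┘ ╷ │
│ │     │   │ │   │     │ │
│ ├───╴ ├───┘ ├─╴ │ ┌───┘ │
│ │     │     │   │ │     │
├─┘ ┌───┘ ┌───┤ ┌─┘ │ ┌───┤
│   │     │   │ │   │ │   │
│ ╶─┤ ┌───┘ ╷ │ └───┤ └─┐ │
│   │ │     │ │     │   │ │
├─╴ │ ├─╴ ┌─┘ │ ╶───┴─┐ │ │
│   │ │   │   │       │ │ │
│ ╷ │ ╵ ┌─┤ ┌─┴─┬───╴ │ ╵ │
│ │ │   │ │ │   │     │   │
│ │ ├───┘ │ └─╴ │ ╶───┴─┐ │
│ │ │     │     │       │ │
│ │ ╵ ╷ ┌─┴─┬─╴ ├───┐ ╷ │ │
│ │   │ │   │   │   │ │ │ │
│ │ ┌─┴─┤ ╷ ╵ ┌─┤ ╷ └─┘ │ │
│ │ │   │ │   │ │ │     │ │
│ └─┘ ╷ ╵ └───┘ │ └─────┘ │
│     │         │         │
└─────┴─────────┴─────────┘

Using BFS/flood-fill to find all reachable cells from A:
Maze size: 11 × 13 = 143 total cells
All cells are reachable — the maze is fully connected.
Reachable cells: 143

Reachable region (· marks reachable cells):

┌─────────┬─┬─────────┬───┐
│A · · · ·│·│· · · · ·│· ·│
│ ╷ ╶───┐ ╵ │ ╷ ╶─┬───┘ ╷ │
│·│· · ·│· ·│·│· ·│· · ·│·│
│ ├───╴ ├───┘ ├─╴ │ ┌───┘ │
│·│· · ·│· · ·│· ·│·│· · ·│
├─┘ ┌───┘ ┌───┤ ┌─┘ │ ┌───┤
│· ·│· · ·│· ·│·│· ·│·│· ·│
│ ╶─┤ ┌───┘ ╷ │ └───┤ └─┐ │
│· ·│·│· · ·│·│· · ·│· ·│·│
├─╴ │ ├─╴ ┌─┘ │ ╶───┴─┐ │ │
│· ·│·│· ·│· ·│· · · ·│·│·│
│ ╷ │ ╵ ┌─┤ ┌─┴─┬───╴ │ ╵ │
│·│·│· ·│·│·│· ·│· · ·│· ·│
│ │ ├───┘ │ └─╴ │ ╶───┴─┐ │
│·│·│· · ·│· · ·│· · · ·│·│
│ │ ╵ ╷ ┌─┴─┬─╴ ├───┐ ╷ │ │
│·│· ·│·│· ·│· ·│· ·│·│·│·│
│ │ ┌─┴─┤ ╷ ╵ ┌─┤ ╷ └─┘ │ │
│·│·│· ·│·│· ·│·│·│· · ·│·│
│ └─┘ ╷ ╵ └───┘ │ └─────┘ │
│· · ·│· · · · ·│· · · · ·│
└─────┴─────────┴─────────┘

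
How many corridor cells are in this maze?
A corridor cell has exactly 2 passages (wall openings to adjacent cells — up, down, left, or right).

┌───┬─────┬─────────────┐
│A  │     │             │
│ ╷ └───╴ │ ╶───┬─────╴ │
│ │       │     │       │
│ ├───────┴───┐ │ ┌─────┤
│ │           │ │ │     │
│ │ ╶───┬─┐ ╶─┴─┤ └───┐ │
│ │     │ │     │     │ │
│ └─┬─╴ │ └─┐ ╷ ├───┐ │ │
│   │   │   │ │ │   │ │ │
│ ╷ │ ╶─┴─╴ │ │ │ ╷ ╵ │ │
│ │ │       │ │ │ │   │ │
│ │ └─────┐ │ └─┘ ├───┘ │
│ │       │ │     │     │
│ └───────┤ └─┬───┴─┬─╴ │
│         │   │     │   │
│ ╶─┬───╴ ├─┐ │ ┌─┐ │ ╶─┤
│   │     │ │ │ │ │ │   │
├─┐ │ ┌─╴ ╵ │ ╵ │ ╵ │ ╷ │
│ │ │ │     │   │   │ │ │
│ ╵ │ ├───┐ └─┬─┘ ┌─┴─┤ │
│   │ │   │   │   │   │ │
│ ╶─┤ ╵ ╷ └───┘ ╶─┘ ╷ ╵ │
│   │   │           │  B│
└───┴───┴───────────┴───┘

Counting cells with exactly 2 passages:
Total corridor cells: 116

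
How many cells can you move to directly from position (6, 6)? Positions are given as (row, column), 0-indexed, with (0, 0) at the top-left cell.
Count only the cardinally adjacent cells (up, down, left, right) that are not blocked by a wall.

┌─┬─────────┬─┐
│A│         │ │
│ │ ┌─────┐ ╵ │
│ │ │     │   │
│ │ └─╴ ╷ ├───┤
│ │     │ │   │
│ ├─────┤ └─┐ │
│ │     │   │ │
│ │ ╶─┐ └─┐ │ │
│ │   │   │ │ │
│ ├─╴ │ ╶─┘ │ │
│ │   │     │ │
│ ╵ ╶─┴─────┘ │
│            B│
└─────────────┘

Checking passable neighbors of (6, 6):
Neighbors: (5, 6), (6, 5)
Count: 2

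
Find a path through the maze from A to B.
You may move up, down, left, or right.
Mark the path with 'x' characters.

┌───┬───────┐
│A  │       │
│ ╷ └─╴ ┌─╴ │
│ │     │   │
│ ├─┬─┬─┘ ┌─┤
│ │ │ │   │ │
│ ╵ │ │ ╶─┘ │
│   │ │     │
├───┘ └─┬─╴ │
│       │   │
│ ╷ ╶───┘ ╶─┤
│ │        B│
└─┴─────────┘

Finding the shortest path through the maze:
Path length: 18 steps
Directions: right → down → right → right → up → right → right → down → left → down → left → down → right → right → down → left → down → right

Solution:

┌───┬───────┐
│A x│  x x x│
│ ╷ └─╴ ┌─╴ │
│ │x x x│x x│
│ ├─┬─┬─┘ ┌─┤
│ │ │ │x x│ │
│ ╵ │ │ ╶─┘ │
│   │ │x x x│
├───┘ └─┬─╴ │
│       │x x│
│ ╷ ╶───┘ ╶─┤
│ │      x B│
└─┴─────────┘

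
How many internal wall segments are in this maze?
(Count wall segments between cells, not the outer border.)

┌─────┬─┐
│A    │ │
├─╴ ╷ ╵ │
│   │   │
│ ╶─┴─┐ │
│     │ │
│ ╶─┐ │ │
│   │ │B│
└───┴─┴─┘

Counting internal wall segments:
Total internal walls: 9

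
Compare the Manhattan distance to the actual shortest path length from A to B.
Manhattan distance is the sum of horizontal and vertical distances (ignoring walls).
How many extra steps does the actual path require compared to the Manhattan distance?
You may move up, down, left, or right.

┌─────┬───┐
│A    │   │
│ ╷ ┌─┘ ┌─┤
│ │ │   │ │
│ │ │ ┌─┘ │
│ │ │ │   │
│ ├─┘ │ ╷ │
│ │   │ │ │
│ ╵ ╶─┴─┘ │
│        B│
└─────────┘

Manhattan distance: |4 - 0| + |4 - 0| = 8
Actual path length: 8
Extra steps: 8 - 8 = 0

Solution:

┌─────┬───┐
│A    │   │
│ ╷ ┌─┘ ┌─┤
│↓│ │   │ │
│ │ │ ┌─┘ │
│↓│ │ │   │
│ ├─┘ │ ╷ │
│↓│   │ │ │
│ ╵ ╶─┴─┘ │
│↳ → → → B│
└─────────┘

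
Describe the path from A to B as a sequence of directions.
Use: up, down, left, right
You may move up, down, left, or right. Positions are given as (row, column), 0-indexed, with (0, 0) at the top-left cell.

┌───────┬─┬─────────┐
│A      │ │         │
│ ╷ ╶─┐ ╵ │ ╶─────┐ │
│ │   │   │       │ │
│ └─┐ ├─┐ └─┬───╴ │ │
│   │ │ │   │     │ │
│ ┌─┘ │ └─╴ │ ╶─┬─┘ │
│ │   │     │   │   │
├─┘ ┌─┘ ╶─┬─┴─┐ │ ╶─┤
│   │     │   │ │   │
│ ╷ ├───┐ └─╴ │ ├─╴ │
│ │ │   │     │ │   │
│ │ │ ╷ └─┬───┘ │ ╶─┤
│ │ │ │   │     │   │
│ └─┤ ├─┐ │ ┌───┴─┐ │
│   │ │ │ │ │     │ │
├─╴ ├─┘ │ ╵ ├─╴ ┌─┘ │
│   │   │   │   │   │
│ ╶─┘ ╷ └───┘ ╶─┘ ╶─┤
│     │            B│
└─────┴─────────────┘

Finding the path and converting it to directions:
Path through cells: (0,0) → (0,1) → (1,1) → (1,2) → (2,2) → (3,2) → (3,1) → (4,1) → (4,0) → (5,0) → (6,0) → (7,0) → (7,1) → (8,1) → (8,0) → (9,0) → (9,1) → (9,2) → (8,2) → (8,3) → (9,3) → (9,4) → (9,5) → (9,6) → (9,7) → (9,8) → (9,9)
Directions: right, down, right, down, down, left, down, left, down, down, down, right, down, left, down, right, right, up, right, down, right, right, right, right, right, right

Solution:

┌───────┬─┬─────────┐
│A ↓    │ │         │
│ ╷ ╶─┐ ╵ │ ╶─────┐ │
│ │↳ ↓│   │       │ │
│ └─┐ ├─┐ └─┬───╴ │ │
│   │↓│ │   │     │ │
│ ┌─┘ │ └─╴ │ ╶─┬─┘ │
│ │↓ ↲│     │   │   │
├─┘ ┌─┘ ╶─┬─┴─┐ │ ╶─┤
│↓ ↲│     │   │ │   │
│ ╷ ├───┐ └─╴ │ ├─╴ │
│↓│ │   │     │ │   │
│ │ │ ╷ └─┬───┘ │ ╶─┤
│↓│ │ │   │     │   │
│ └─┤ ├─┐ │ ┌───┴─┐ │
│↳ ↓│ │ │ │ │     │ │
├─╴ ├─┘ │ ╵ ├─╴ ┌─┘ │
│↓ ↲│↱ ↓│   │   │   │
│ ╶─┘ ╷ └───┘ ╶─┘ ╶─┤
│↳ → ↑│↳ → → → → → B│
└─────┴─────────────┘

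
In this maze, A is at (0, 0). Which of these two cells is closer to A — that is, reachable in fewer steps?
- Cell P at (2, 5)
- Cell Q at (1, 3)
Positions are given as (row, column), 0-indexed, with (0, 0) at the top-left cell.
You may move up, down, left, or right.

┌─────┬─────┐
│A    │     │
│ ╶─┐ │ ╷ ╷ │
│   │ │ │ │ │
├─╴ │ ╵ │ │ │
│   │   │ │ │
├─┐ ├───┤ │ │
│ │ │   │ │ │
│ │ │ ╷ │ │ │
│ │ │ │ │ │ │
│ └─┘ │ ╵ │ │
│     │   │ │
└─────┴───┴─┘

Shortest path A → P at (2, 5): 11 steps
Shortest path A → Q at (1, 3): 6 steps

Q is closer (6 steps vs 11 steps).

Path to P:

┌─────┬─────┐
│A → ↓│↱ → ↓│
│ ╶─┐ │ ╷ ╷ │
│   │↓│↑│ │↓│
├─╴ │ ╵ │ │ │
│   │↳ ↑│ │P│
├─┐ ├───┤ │ │
│ │ │   │ │ │
│ │ │ ╷ │ │ │
│ │ │ │ │ │ │
│ └─┘ │ ╵ │ │
│     │   │ │
└─────┴───┴─┘

Path to Q:

┌─────┬─────┐
│A → ↓│     │
│ ╶─┐ │ ╷ ╷ │
│   │↓│Q│ │ │
├─╴ │ ╵ │ │ │
│   │↳ ↑│ │ │
├─┐ ├───┤ │ │
│ │ │   │ │ │
│ │ │ ╷ │ │ │
│ │ │ │ │ │ │
│ └─┘ │ ╵ │ │
│     │   │ │
└─────┴───┴─┘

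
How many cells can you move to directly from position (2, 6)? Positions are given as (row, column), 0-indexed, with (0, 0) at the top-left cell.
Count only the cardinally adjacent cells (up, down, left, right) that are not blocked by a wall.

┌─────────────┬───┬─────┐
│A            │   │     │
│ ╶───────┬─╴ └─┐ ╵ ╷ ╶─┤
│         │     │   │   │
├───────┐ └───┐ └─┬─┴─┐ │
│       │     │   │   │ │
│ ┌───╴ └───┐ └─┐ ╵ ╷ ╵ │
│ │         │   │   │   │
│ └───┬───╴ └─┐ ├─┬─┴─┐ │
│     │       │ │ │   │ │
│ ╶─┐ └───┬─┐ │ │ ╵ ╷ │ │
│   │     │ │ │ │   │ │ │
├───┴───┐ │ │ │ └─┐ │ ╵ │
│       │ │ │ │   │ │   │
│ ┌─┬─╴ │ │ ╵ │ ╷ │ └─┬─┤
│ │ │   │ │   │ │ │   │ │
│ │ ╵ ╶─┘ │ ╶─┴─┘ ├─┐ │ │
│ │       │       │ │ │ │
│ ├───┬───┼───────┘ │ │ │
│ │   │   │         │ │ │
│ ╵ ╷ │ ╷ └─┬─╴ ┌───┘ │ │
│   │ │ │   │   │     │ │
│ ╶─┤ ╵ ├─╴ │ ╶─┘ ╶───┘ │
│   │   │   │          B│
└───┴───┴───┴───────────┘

Checking passable neighbors of (2, 6):
Neighbors: (3, 6), (2, 5)
Count: 2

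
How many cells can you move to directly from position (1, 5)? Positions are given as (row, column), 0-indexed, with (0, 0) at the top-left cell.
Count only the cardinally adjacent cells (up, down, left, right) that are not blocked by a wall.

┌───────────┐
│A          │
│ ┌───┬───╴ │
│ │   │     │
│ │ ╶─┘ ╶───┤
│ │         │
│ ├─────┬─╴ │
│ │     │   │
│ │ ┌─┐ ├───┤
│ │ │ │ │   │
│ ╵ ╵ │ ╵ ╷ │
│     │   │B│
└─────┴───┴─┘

Checking passable neighbors of (1, 5):
Neighbors: (0, 5), (1, 4)
Count: 2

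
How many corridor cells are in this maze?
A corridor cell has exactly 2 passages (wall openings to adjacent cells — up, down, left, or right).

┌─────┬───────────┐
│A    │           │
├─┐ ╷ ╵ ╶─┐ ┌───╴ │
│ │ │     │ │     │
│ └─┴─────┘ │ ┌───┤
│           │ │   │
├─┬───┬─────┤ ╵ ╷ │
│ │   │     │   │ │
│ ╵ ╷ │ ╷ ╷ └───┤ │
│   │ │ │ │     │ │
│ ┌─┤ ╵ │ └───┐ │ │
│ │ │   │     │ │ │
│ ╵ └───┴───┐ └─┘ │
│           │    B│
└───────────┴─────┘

Counting cells with exactly 2 passages:
Total corridor cells: 49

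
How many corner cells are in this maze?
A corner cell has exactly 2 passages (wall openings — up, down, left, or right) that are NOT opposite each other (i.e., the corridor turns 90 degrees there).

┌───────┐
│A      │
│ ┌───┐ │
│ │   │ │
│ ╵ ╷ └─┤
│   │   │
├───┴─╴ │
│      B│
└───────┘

Counting corner cells (2 non-opposite passages):
Total corners: 9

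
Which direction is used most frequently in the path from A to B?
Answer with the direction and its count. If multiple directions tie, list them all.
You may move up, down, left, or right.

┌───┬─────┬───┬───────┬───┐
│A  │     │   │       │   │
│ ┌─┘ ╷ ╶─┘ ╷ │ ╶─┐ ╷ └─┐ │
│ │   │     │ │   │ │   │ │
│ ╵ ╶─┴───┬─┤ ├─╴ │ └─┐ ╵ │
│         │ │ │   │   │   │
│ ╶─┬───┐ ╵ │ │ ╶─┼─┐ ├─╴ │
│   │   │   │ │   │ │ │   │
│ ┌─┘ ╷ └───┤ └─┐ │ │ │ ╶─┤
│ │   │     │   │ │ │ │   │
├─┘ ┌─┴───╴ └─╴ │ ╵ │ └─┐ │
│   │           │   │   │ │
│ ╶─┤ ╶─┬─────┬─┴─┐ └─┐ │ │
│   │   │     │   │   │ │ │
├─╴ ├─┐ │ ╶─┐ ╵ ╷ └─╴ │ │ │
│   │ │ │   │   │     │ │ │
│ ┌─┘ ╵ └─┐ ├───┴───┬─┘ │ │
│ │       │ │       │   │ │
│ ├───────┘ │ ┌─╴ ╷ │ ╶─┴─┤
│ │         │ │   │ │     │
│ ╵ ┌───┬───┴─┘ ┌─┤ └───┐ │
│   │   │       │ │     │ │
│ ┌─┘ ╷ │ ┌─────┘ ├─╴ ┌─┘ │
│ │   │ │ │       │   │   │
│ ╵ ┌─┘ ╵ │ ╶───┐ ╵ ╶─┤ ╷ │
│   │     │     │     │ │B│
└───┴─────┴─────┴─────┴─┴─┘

Directions: down, down, right, up, right, up, right, down, right, right, up, right, down, down, down, down, right, down, left, left, up, left, left, up, left, down, left, down, left, down, right, down, left, down, down, down, right, up, right, right, right, right, up, up, left, up, right, right, down, right, up, right, down, right, right, up, left, up, left, up, up, left, up, right, up, left, up, right, right, down, down, right, down, down, down, right, down, down, down, left, down, right, right, down, down, down
Counts: {'down': 29, 'right': 26, 'up': 17, 'left': 14}
Most common: down (29 times)

Solution:

┌───┬─────┬───┬───────┬───┐
│A  │↱ ↓  │↱ ↓│↱ → ↓  │   │
│ ┌─┘ ╷ ╶─┘ ╷ │ ╶─┐ ╷ └─┐ │
│↓│↱ ↑│↳ → ↑│↓│↑ ↰│↓│   │ │
│ ╵ ╶─┴───┬─┤ ├─╴ │ └─┐ ╵ │
│↳ ↑      │ │↓│↱ ↑│↳ ↓│   │
│ ╶─┬───┐ ╵ │ │ ╶─┼─┐ ├─╴ │
│   │↓ ↰│   │↓│↑ ↰│ │↓│   │
│ ┌─┘ ╷ └───┤ └─┐ │ │ │ ╶─┤
│ │↓ ↲│↑ ← ↰│↳ ↓│↑│ │↓│   │
├─┘ ┌─┴───╴ └─╴ │ ╵ │ └─┐ │
│↓ ↲│      ↑ ← ↲│↑ ↰│↳ ↓│ │
│ ╶─┤ ╶─┬─────┬─┴─┐ └─┐ │ │
│↳ ↓│   │↱ → ↓│↱ ↓│↑ ↰│↓│ │
├─╴ ├─┐ │ ╶─┐ ╵ ╷ └─╴ │ │ │
│↓ ↲│ │ │↑ ↰│↳ ↑│↳ → ↑│↓│ │
│ ┌─┘ ╵ └─┐ ├───┴───┬─┘ │ │
│↓│       │↑│       │↓ ↲│ │
│ ├───────┘ │ ┌─╴ ╷ │ ╶─┴─┤
│↓│↱ → → → ↑│ │   │ │↳ → ↓│
│ ╵ ┌───┬───┴─┘ ┌─┤ └───┐ │
│↳ ↑│   │       │ │     │↓│
│ ┌─┘ ╷ │ ┌─────┘ ├─╴ ┌─┘ │
│ │   │ │ │       │   │  ↓│
│ ╵ ┌─┘ ╵ │ ╶───┐ ╵ ╶─┤ ╷ │
│   │     │     │     │ │B│
└───┴─────┴─────┴─────┴─┴─┘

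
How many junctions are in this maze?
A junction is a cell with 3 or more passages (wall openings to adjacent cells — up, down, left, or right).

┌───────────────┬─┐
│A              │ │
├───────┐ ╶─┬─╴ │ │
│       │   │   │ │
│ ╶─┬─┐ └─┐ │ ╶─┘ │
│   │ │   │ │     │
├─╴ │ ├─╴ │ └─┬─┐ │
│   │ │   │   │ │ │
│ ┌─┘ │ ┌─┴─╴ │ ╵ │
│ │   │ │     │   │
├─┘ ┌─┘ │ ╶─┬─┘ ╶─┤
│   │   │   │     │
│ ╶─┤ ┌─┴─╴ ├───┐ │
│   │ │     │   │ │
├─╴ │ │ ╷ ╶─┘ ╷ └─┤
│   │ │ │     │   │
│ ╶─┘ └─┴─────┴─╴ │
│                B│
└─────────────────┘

Checking each cell for number of passages:

Junctions found (3+ passages):
  (0, 4): 3 passages
  (2, 8): 3 passages
  (4, 7): 3 passages
  (5, 7): 3 passages
  (6, 4): 3 passages
  (8, 2): 3 passages
Total junctions: 6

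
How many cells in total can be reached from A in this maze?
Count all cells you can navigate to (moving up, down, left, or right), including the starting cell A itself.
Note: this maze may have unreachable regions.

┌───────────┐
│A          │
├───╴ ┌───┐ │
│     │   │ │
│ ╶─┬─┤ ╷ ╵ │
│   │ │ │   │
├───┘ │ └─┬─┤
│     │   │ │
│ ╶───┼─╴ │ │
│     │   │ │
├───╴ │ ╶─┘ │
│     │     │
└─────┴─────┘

Using BFS/flood-fill to find all reachable cells from A:
Maze size: 6 × 6 = 36 total cells
10 cell(s) are walled off and cannot be reached from A.
Reachable cells: 26

Reachable region (· marks reachable cells):

┌───────────┐
│A · · · · ·│
├───╴ ┌───┐ │
│· · ·│· ·│·│
│ ╶─┬─┤ ╷ ╵ │
│· ·│ │·│· ·│
├───┘ │ └─┬─┤
│     │· ·│·│
│ ╶───┼─╴ │ │
│     │· ·│·│
├───╴ │ ╶─┘ │
│     │· · ·│
└─────┴─────┘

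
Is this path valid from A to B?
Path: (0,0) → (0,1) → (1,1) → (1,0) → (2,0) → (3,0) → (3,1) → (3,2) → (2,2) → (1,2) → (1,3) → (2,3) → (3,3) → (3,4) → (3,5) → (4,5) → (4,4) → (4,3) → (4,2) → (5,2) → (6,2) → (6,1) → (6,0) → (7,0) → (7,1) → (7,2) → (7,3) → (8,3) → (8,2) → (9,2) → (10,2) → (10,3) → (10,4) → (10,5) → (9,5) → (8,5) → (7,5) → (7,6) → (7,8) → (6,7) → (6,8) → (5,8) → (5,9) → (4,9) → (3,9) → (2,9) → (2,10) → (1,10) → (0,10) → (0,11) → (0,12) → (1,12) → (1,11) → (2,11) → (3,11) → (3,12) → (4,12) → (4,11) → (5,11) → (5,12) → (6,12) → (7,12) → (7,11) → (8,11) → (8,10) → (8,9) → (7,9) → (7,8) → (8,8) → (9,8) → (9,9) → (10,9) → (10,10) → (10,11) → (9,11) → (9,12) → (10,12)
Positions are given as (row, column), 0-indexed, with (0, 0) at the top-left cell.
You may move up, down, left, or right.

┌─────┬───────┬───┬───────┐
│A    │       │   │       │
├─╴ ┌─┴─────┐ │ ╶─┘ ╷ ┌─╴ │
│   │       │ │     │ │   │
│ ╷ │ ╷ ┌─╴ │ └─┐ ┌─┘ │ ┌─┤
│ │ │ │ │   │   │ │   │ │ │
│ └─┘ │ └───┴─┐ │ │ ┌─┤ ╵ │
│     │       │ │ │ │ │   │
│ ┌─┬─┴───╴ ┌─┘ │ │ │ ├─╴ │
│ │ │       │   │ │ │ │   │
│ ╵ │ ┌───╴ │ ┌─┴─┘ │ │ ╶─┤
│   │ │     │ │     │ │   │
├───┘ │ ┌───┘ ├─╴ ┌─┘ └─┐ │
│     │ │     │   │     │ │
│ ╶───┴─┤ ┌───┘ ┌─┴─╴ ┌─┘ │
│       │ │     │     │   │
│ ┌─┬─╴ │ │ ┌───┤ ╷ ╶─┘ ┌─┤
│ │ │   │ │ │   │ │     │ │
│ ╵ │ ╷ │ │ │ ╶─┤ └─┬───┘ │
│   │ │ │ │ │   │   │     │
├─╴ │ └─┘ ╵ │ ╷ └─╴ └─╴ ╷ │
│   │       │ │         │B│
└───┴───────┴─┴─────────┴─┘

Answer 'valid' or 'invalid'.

Checking path validity:
Result: Invalid move at step 38: cannot move from (7, 6) to (7, 8).

invalid

Correct solution:

┌─────┬───────┬───┬───────┐
│A ↓  │       │   │  ↱ → ↓│
├─╴ ┌─┴─────┐ │ ╶─┘ ╷ ┌─╴ │
│↓ ↲│↱ ↓    │ │     │↑│↓ ↲│
│ ╷ │ ╷ ┌─╴ │ └─┐ ┌─┘ │ ┌─┤
│↓│ │↑│↓│   │   │ │↱ ↑│↓│ │
│ └─┘ │ └───┴─┐ │ │ ┌─┤ ╵ │
│↳ → ↑│↳ → ↓  │ │ │↑│ │↳ ↓│
│ ┌─┬─┴───╴ ┌─┘ │ │ │ ├─╴ │
│ │ │↓ ← ← ↲│   │ │↑│ │↓ ↲│
│ ╵ │ ┌───╴ │ ┌─┴─┘ │ │ ╶─┤
│   │↓│     │ │  ↱ ↑│ │↳ ↓│
├───┘ │ ┌───┘ ├─╴ ┌─┘ └─┐ │
│↓ ← ↲│ │     │↱ ↑│     │↓│
│ ╶───┴─┤ ┌───┘ ┌─┴─╴ ┌─┘ │
│↳ → → ↓│ │↱ → ↑│↓ ↰  │↓ ↲│
│ ┌─┬─╴ │ │ ┌───┤ ╷ ╶─┘ ┌─┤
│ │ │↓ ↲│ │↑│   │↓│↑ ← ↲│ │
│ ╵ │ ╷ │ │ │ ╶─┤ └─┬───┘ │
│   │↓│ │ │↑│   │↳ ↓│  ↱ ↓│
├─╴ │ └─┘ ╵ │ ╷ └─╴ └─╴ ╷ │
│   │↳ → → ↑│ │    ↳ → ↑│B│
└───┴───────┴─┴─────────┴─┘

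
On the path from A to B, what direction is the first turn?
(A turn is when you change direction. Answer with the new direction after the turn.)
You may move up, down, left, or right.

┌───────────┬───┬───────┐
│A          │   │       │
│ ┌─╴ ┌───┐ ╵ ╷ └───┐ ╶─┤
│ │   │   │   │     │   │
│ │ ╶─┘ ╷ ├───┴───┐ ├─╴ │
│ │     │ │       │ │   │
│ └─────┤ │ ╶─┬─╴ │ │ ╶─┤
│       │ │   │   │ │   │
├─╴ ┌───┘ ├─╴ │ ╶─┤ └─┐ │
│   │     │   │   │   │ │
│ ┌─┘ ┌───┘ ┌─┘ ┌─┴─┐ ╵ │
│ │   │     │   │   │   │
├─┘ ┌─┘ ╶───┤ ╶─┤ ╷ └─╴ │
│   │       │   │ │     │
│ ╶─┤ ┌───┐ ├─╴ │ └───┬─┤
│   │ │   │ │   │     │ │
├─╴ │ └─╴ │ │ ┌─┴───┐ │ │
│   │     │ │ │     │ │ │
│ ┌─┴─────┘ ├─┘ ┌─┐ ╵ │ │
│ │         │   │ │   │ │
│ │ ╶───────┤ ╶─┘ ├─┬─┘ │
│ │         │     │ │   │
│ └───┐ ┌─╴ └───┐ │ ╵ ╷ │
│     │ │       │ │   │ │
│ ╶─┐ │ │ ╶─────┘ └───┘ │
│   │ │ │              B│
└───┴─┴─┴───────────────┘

Directions: right, right, right, right, right, down, right, up, right, down, right, right, down, down, down, right, down, right, down, left, left, up, left, down, down, right, right, down, down, left, up, left, left, down, left, down, right, right, down, down, right, right, right
First turn direction: down

Solution:

┌───────────┬───┬───────┐
│A → → → → ↓│↱ ↓│       │
│ ┌─╴ ┌───┐ ╵ ╷ └───┐ ╶─┤
│ │   │   │↳ ↑│↳ → ↓│   │
│ │ ╶─┘ ╷ ├───┴───┐ ├─╴ │
│ │     │ │       │↓│   │
│ └─────┤ │ ╶─┬─╴ │ │ ╶─┤
│       │ │   │   │↓│   │
├─╴ ┌───┘ ├─╴ │ ╶─┤ └─┐ │
│   │     │   │   │↳ ↓│ │
│ ┌─┘ ┌───┘ ┌─┘ ┌─┴─┐ ╵ │
│ │   │     │   │↓ ↰│↳ ↓│
├─┘ ┌─┘ ╶───┤ ╶─┤ ╷ └─╴ │
│   │       │   │↓│↑ ← ↲│
│ ╶─┤ ┌───┐ ├─╴ │ └───┬─┤
│   │ │   │ │   │↳ → ↓│ │
├─╴ │ └─╴ │ │ ┌─┴───┐ │ │
│   │     │ │ │↓ ← ↰│↓│ │
│ ┌─┴─────┘ ├─┘ ┌─┐ ╵ │ │
│ │         │↓ ↲│ │↑ ↲│ │
│ │ ╶───────┤ ╶─┘ ├─┬─┘ │
│ │         │↳ → ↓│ │   │
│ └───┐ ┌─╴ └───┐ │ ╵ ╷ │
│     │ │       │↓│   │ │
│ ╶─┐ │ │ ╶─────┘ └───┘ │
│   │ │ │        ↳ → → B│
└───┴─┴─┴───────────────┘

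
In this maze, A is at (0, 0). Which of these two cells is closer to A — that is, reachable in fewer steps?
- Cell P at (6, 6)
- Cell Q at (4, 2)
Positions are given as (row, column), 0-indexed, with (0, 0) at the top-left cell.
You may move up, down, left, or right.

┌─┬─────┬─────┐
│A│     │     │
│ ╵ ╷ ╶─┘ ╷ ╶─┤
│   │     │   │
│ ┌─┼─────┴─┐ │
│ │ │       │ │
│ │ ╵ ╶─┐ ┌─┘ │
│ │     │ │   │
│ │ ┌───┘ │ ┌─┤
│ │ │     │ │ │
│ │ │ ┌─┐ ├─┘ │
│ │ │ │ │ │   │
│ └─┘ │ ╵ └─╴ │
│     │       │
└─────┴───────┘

Shortest path A → P at (6, 6): 16 steps
Shortest path A → Q at (4, 2): 10 steps

Q is closer (10 steps vs 16 steps).

Path to P:

┌─┬─────┬─────┐
│A│     │     │
│ ╵ ╷ ╶─┘ ╷ ╶─┤
│↓  │     │   │
│ ┌─┼─────┴─┐ │
│↓│ │       │ │
│ │ ╵ ╶─┐ ┌─┘ │
│↓│     │ │   │
│ │ ┌───┘ │ ┌─┤
│↓│ │↱ → ↓│ │ │
│ │ │ ┌─┐ ├─┘ │
│↓│ │↑│ │↓│   │
│ └─┘ │ ╵ └─╴ │
│↳ → ↑│  ↳ → P│
└─────┴───────┘

Path to Q:

┌─┬─────┬─────┐
│A│     │     │
│ ╵ ╷ ╶─┘ ╷ ╶─┤
│↓  │     │   │
│ ┌─┼─────┴─┐ │
│↓│ │       │ │
│ │ ╵ ╶─┐ ┌─┘ │
│↓│     │ │   │
│ │ ┌───┘ │ ┌─┤
│↓│ │Q    │ │ │
│ │ │ ┌─┐ ├─┘ │
│↓│ │↑│ │ │   │
│ └─┘ │ ╵ └─╴ │
│↳ → ↑│       │
└─────┴───────┘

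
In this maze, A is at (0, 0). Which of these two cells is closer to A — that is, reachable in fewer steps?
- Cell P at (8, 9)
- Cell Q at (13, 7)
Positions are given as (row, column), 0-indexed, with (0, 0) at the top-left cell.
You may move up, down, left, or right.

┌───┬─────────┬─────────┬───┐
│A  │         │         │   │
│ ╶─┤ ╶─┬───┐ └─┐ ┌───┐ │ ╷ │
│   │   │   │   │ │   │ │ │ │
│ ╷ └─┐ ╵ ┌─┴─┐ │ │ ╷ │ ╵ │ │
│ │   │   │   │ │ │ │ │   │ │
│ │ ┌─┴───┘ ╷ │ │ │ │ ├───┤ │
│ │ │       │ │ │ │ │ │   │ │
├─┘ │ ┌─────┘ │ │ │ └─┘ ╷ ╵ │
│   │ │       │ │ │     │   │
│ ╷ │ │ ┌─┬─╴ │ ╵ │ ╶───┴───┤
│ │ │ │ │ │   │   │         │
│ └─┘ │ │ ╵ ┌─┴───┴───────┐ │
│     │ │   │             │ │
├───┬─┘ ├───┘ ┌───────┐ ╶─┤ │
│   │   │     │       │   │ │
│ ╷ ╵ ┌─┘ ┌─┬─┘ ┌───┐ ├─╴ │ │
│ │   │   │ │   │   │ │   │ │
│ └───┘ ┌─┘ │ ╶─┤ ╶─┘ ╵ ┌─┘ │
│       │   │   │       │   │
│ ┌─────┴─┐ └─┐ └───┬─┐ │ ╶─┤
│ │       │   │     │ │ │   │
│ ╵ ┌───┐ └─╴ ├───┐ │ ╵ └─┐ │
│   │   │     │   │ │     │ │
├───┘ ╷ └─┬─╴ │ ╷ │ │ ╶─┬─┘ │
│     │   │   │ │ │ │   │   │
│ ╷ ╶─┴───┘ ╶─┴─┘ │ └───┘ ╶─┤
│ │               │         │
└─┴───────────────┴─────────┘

Shortest path A → P at (8, 9): 57 steps
Shortest path A → Q at (13, 7): 48 steps

Q is closer (48 steps vs 57 steps).

Path to P:

┌───┬─────────┬─────────┬───┐
│A  │         │         │   │
│ ╶─┤ ╶─┬───┐ └─┐ ┌───┐ │ ╷ │
│↳ ↓│   │   │   │ │   │ │ │ │
│ ╷ └─┐ ╵ ┌─┴─┐ │ │ ╷ │ ╵ │ │
│ │↓  │   │↱ ↓│ │ │ │ │   │ │
│ │ ┌─┴───┘ ╷ │ │ │ │ ├───┤ │
│ │↓│↱ → → ↑│↓│ │ │ │ │   │ │
├─┘ │ ┌─────┘ │ │ │ └─┘ ╷ ╵ │
│↓ ↲│↑│↓ ← ← ↲│ │ │     │   │
│ ╷ │ │ ┌─┬─╴ │ ╵ │ ╶───┴───┤
│↓│ │↑│↓│ │   │   │         │
│ └─┘ │ │ ╵ ┌─┴───┴───────┐ │
│↳ → ↑│↓│   │↱ → → → → ↓  │ │
├───┬─┘ ├───┘ ┌───────┐ ╶─┤ │
│↓ ↰│↓ ↲│↱ → ↑│       │↳ ↓│ │
│ ╷ ╵ ┌─┘ ┌─┬─┘ ┌───┐ ├─╴ │ │
│↓│↑ ↲│↱ ↑│ │   │↱ P│ │↓ ↲│ │
│ └───┘ ┌─┘ │ ╶─┤ ╶─┘ ╵ ┌─┘ │
│↳ → → ↑│   │   │↑ ← ← ↲│   │
│ ┌─────┴─┐ └─┐ └───┬─┐ │ ╶─┤
│ │       │   │     │ │ │   │
│ ╵ ┌───┐ └─╴ ├───┐ │ ╵ └─┐ │
│   │   │     │   │ │     │ │
├───┘ ╷ └─┬─╴ │ ╷ │ │ ╶─┬─┘ │
│     │   │   │ │ │ │   │   │
│ ╷ ╶─┴───┘ ╶─┴─┘ │ └───┘ ╶─┤
│ │               │         │
└─┴───────────────┴─────────┘

Path to Q:

┌───┬─────────┬─────────┬───┐
│A  │         │         │   │
│ ╶─┤ ╶─┬───┐ └─┐ ┌───┐ │ ╷ │
│↳ ↓│   │   │   │ │   │ │ │ │
│ ╷ └─┐ ╵ ┌─┴─┐ │ │ ╷ │ ╵ │ │
│ │↓  │   │↱ ↓│ │ │ │ │   │ │
│ │ ┌─┴───┘ ╷ │ │ │ │ ├───┤ │
│ │↓│↱ → → ↑│↓│ │ │ │ │   │ │
├─┘ │ ┌─────┘ │ │ │ └─┘ ╷ ╵ │
│↓ ↲│↑│↓ ← ← ↲│ │ │     │   │
│ ╷ │ │ ┌─┬─╴ │ ╵ │ ╶───┴───┤
│↓│ │↑│↓│ │   │   │         │
│ └─┘ │ │ ╵ ┌─┴───┴───────┐ │
│↳ → ↑│↓│   │             │ │
├───┬─┘ ├───┘ ┌───────┐ ╶─┤ │
│↓ ↰│↓ ↲│     │       │   │ │
│ ╷ ╵ ┌─┘ ┌─┬─┘ ┌───┐ ├─╴ │ │
│↓│↑ ↲│   │ │   │   │ │   │ │
│ └───┘ ┌─┘ │ ╶─┤ ╶─┘ ╵ ┌─┘ │
│↓      │   │   │       │   │
│ ┌─────┴─┐ └─┐ └───┬─┐ │ ╶─┤
│↓│↱ → → ↓│   │     │ │ │   │
│ ╵ ┌───┐ └─╴ ├───┐ │ ╵ └─┐ │
│↳ ↑│   │↳ → ↓│   │ │     │ │
├───┘ ╷ └─┬─╴ │ ╷ │ │ ╶─┬─┘ │
│     │   │↓ ↲│ │ │ │   │   │
│ ╷ ╶─┴───┘ ╶─┴─┘ │ └───┘ ╶─┤
│ │        ↳ → Q  │         │
└─┴───────────────┴─────────┘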